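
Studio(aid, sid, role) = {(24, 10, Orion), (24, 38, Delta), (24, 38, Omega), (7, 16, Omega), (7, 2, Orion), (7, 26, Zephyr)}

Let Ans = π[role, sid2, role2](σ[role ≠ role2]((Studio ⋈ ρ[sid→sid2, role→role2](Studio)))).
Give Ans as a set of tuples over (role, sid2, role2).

ρ[sid→sid2, role→role2]: schema becomes (aid, sid2, role2); tuples unchanged.
Studio ⋈ ρ[sid→sid2, role→role2](Studio) (natural join on aid): {(24, 10, Orion, 10, Orion), (24, 10, Orion, 38, Delta), (24, 10, Orion, 38, Omega), (24, 38, Delta, 10, Orion), (24, 38, Delta, 38, Delta), (24, 38, Delta, 38, Omega), (24, 38, Omega, 10, Orion), (24, 38, Omega, 38, Delta), (24, 38, Omega, 38, Omega), (7, 16, Omega, 16, Omega), (7, 16, Omega, 2, Orion), (7, 16, Omega, 26, Zephyr), (7, 2, Orion, 16, Omega), (7, 2, Orion, 2, Orion), (7, 2, Orion, 26, Zephyr), (7, 26, Zephyr, 16, Omega), (7, 26, Zephyr, 2, Orion), (7, 26, Zephyr, 26, Zephyr)}
Filtering on role ≠ role2 leaves {(24, 10, Orion, 38, Delta), (24, 10, Orion, 38, Omega), (24, 38, Delta, 10, Orion), (24, 38, Delta, 38, Omega), (24, 38, Omega, 10, Orion), (24, 38, Omega, 38, Delta), (7, 16, Omega, 2, Orion), (7, 16, Omega, 26, Zephyr), (7, 2, Orion, 16, Omega), (7, 2, Orion, 26, Zephyr), (7, 26, Zephyr, 16, Omega), (7, 26, Zephyr, 2, Orion)}.
π_{role, sid2, role2} gives {(Delta, 10, Orion), (Delta, 38, Omega), (Omega, 10, Orion), (Omega, 2, Orion), (Omega, 26, Zephyr), (Omega, 38, Delta), (Orion, 16, Omega), (Orion, 26, Zephyr), (Orion, 38, Delta), (Orion, 38, Omega), (Zephyr, 16, Omega), (Zephyr, 2, Orion)}.

{(Delta, 10, Orion), (Delta, 38, Omega), (Omega, 10, Orion), (Omega, 2, Orion), (Omega, 26, Zephyr), (Omega, 38, Delta), (Orion, 16, Omega), (Orion, 26, Zephyr), (Orion, 38, Delta), (Orion, 38, Omega), (Zephyr, 16, Omega), (Zephyr, 2, Orion)}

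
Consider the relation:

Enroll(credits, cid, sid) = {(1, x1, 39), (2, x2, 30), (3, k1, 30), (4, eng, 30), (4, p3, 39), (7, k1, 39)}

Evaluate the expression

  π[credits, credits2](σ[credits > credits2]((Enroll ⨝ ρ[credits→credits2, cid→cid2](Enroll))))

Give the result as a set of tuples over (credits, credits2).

{(3, 2), (4, 1), (4, 2), (4, 3), (7, 1), (7, 4)}

ρ[credits→credits2, cid→cid2]: schema becomes (credits2, cid2, sid); tuples unchanged.
Joining Enroll and ρ[credits→credits2, cid→cid2](Enroll) on sid yields {(1, x1, 39, 1, x1), (1, x1, 39, 4, p3), (1, x1, 39, 7, k1), (2, x2, 30, 2, x2), (2, x2, 30, 3, k1), (2, x2, 30, 4, eng), (3, k1, 30, 2, x2), (3, k1, 30, 3, k1), (3, k1, 30, 4, eng), (4, eng, 30, 2, x2), (4, eng, 30, 3, k1), (4, eng, 30, 4, eng), (4, p3, 39, 1, x1), (4, p3, 39, 4, p3), (4, p3, 39, 7, k1), (7, k1, 39, 1, x1), (7, k1, 39, 4, p3), (7, k1, 39, 7, k1)}.
σ[credits > credits2]: keep tuples satisfying credits > credits2 → {(3, k1, 30, 2, x2), (4, eng, 30, 2, x2), (4, eng, 30, 3, k1), (4, p3, 39, 1, x1), (7, k1, 39, 1, x1), (7, k1, 39, 4, p3)}
π_{credits, credits2} gives {(3, 2), (4, 1), (4, 2), (4, 3), (7, 1), (7, 4)}.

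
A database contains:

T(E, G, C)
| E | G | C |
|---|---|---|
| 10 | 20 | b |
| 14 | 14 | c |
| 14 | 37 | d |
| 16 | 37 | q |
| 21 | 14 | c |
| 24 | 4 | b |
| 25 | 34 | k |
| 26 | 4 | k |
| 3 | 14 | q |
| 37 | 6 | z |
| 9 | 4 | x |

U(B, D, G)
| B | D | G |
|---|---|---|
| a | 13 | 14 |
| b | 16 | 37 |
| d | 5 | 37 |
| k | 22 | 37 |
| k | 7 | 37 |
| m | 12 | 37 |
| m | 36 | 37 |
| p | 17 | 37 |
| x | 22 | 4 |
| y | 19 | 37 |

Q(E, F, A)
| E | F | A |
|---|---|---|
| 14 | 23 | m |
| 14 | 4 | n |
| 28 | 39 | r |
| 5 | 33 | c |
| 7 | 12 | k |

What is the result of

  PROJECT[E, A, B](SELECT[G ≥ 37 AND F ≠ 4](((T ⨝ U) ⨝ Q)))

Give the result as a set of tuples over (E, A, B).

Joining T and U on G yields {(14, 14, c, a, 13), (14, 37, d, b, 16), (14, 37, d, d, 5), (14, 37, d, k, 22), (14, 37, d, k, 7), (14, 37, d, m, 12), (14, 37, d, m, 36), (14, 37, d, p, 17), (14, 37, d, y, 19), (16, 37, q, b, 16), (16, 37, q, d, 5), (16, 37, q, k, 22), (16, 37, q, k, 7), (16, 37, q, m, 12), (16, 37, q, m, 36), (16, 37, q, p, 17), (16, 37, q, y, 19), (21, 14, c, a, 13), (24, 4, b, x, 22), (26, 4, k, x, 22), (3, 14, q, a, 13), (9, 4, x, x, 22)}.
Joining (T ⨝ U) and Q on E yields {(14, 14, c, a, 13, 23, m), (14, 14, c, a, 13, 4, n), (14, 37, d, b, 16, 23, m), (14, 37, d, b, 16, 4, n), (14, 37, d, d, 5, 23, m), (14, 37, d, d, 5, 4, n), (14, 37, d, k, 22, 23, m), (14, 37, d, k, 22, 4, n), (14, 37, d, k, 7, 23, m), (14, 37, d, k, 7, 4, n), (14, 37, d, m, 12, 23, m), (14, 37, d, m, 12, 4, n), (14, 37, d, m, 36, 23, m), (14, 37, d, m, 36, 4, n), (14, 37, d, p, 17, 23, m), (14, 37, d, p, 17, 4, n), (14, 37, d, y, 19, 23, m), (14, 37, d, y, 19, 4, n)}.
Selection G ≥ 37 AND F ≠ 4: {(14, 37, d, b, 16, 23, m), (14, 37, d, d, 5, 23, m), (14, 37, d, k, 22, 23, m), (14, 37, d, k, 7, 23, m), (14, 37, d, m, 12, 23, m), (14, 37, d, m, 36, 23, m), (14, 37, d, p, 17, 23, m), (14, 37, d, y, 19, 23, m)}
Keep only column(s) E, A, B (2 duplicate(s) eliminated): {(14, m, b), (14, m, d), (14, m, k), (14, m, m), (14, m, p), (14, m, y)}

{(14, m, b), (14, m, d), (14, m, k), (14, m, m), (14, m, p), (14, m, y)}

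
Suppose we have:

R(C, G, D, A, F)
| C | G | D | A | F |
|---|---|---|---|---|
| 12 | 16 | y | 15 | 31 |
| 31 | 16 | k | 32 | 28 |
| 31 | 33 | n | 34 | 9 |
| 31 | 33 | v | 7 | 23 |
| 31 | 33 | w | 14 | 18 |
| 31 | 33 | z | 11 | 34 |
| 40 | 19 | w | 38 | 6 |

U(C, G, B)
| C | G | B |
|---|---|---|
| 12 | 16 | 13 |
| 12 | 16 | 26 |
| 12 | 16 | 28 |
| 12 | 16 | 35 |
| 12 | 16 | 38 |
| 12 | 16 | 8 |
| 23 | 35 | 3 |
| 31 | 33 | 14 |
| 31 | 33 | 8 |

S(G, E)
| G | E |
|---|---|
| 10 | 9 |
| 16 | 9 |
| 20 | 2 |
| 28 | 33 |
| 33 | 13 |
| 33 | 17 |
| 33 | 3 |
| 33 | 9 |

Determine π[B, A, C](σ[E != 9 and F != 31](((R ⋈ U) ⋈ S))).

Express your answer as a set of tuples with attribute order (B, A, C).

R ⋈ U (natural join on C, G): {(12, 16, y, 15, 31, 13), (12, 16, y, 15, 31, 26), (12, 16, y, 15, 31, 28), (12, 16, y, 15, 31, 35), (12, 16, y, 15, 31, 38), (12, 16, y, 15, 31, 8), (31, 33, n, 34, 9, 14), (31, 33, n, 34, 9, 8), (31, 33, v, 7, 23, 14), (31, 33, v, 7, 23, 8), (31, 33, w, 14, 18, 14), (31, 33, w, 14, 18, 8), (31, 33, z, 11, 34, 14), (31, 33, z, 11, 34, 8)}
(R ⋈ U) ⋈ S (natural join on G): {(12, 16, y, 15, 31, 13, 9), (12, 16, y, 15, 31, 26, 9), (12, 16, y, 15, 31, 28, 9), (12, 16, y, 15, 31, 35, 9), (12, 16, y, 15, 31, 38, 9), (12, 16, y, 15, 31, 8, 9), (31, 33, n, 34, 9, 14, 13), (31, 33, n, 34, 9, 14, 17), (31, 33, n, 34, 9, 14, 3), (31, 33, n, 34, 9, 14, 9), (31, 33, n, 34, 9, 8, 13), (31, 33, n, 34, 9, 8, 17), (31, 33, n, 34, 9, 8, 3), (31, 33, n, 34, 9, 8, 9), (31, 33, v, 7, 23, 14, 13), (31, 33, v, 7, 23, 14, 17), (31, 33, v, 7, 23, 14, 3), (31, 33, v, 7, 23, 14, 9), (31, 33, v, 7, 23, 8, 13), (31, 33, v, 7, 23, 8, 17), (31, 33, v, 7, 23, 8, 3), (31, 33, v, 7, 23, 8, 9), (31, 33, w, 14, 18, 14, 13), (31, 33, w, 14, 18, 14, 17), (31, 33, w, 14, 18, 14, 3), (31, 33, w, 14, 18, 14, 9), (31, 33, w, 14, 18, 8, 13), (31, 33, w, 14, 18, 8, 17), (31, 33, w, 14, 18, 8, 3), (31, 33, w, 14, 18, 8, 9), (31, 33, z, 11, 34, 14, 13), (31, 33, z, 11, 34, 14, 17), (31, 33, z, 11, 34, 14, 3), (31, 33, z, 11, 34, 14, 9), (31, 33, z, 11, 34, 8, 13), (31, 33, z, 11, 34, 8, 17), (31, 33, z, 11, 34, 8, 3), (31, 33, z, 11, 34, 8, 9)}
Apply σ_{E != 9 and F != 31}; surviving tuples: {(31, 33, n, 34, 9, 14, 13), (31, 33, n, 34, 9, 14, 17), (31, 33, n, 34, 9, 14, 3), (31, 33, n, 34, 9, 8, 13), (31, 33, n, 34, 9, 8, 17), (31, 33, n, 34, 9, 8, 3), (31, 33, v, 7, 23, 14, 13), (31, 33, v, 7, 23, 14, 17), (31, 33, v, 7, 23, 14, 3), (31, 33, v, 7, 23, 8, 13), (31, 33, v, 7, 23, 8, 17), (31, 33, v, 7, 23, 8, 3), (31, 33, w, 14, 18, 14, 13), (31, 33, w, 14, 18, 14, 17), (31, 33, w, 14, 18, 14, 3), (31, 33, w, 14, 18, 8, 13), (31, 33, w, 14, 18, 8, 17), (31, 33, w, 14, 18, 8, 3), (31, 33, z, 11, 34, 14, 13), (31, 33, z, 11, 34, 14, 17), (31, 33, z, 11, 34, 14, 3), (31, 33, z, 11, 34, 8, 13), (31, 33, z, 11, 34, 8, 17), (31, 33, z, 11, 34, 8, 3)}
π_{B, A, C} gives {(14, 11, 31), (14, 14, 31), (14, 34, 31), (14, 7, 31), (8, 11, 31), (8, 14, 31), (8, 34, 31), (8, 7, 31)} (16 duplicate(s) eliminated).

{(14, 11, 31), (14, 14, 31), (14, 34, 31), (14, 7, 31), (8, 11, 31), (8, 14, 31), (8, 34, 31), (8, 7, 31)}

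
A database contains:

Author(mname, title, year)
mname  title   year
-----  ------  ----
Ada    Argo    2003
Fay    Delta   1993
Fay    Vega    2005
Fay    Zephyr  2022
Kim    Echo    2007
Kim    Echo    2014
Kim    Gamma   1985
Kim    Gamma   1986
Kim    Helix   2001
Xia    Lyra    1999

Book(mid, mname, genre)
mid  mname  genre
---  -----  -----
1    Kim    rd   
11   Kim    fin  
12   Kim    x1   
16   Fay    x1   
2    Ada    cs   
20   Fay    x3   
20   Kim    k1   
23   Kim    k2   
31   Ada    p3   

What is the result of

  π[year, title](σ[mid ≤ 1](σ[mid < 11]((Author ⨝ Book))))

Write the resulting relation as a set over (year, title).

Joining Author and Book on mname yields {(Ada, Argo, 2003, 2, cs), (Ada, Argo, 2003, 31, p3), (Fay, Delta, 1993, 16, x1), (Fay, Delta, 1993, 20, x3), (Fay, Vega, 2005, 16, x1), (Fay, Vega, 2005, 20, x3), (Fay, Zephyr, 2022, 16, x1), (Fay, Zephyr, 2022, 20, x3), (Kim, Echo, 2007, 1, rd), (Kim, Echo, 2007, 11, fin), (Kim, Echo, 2007, 12, x1), (Kim, Echo, 2007, 20, k1), (Kim, Echo, 2007, 23, k2), (Kim, Echo, 2014, 1, rd), (Kim, Echo, 2014, 11, fin), (Kim, Echo, 2014, 12, x1), (Kim, Echo, 2014, 20, k1), (Kim, Echo, 2014, 23, k2), (Kim, Gamma, 1985, 1, rd), (Kim, Gamma, 1985, 11, fin), (Kim, Gamma, 1985, 12, x1), (Kim, Gamma, 1985, 20, k1), (Kim, Gamma, 1985, 23, k2), (Kim, Gamma, 1986, 1, rd), (Kim, Gamma, 1986, 11, fin), (Kim, Gamma, 1986, 12, x1), (Kim, Gamma, 1986, 20, k1), (Kim, Gamma, 1986, 23, k2), (Kim, Helix, 2001, 1, rd), (Kim, Helix, 2001, 11, fin), (Kim, Helix, 2001, 12, x1), (Kim, Helix, 2001, 20, k1), (Kim, Helix, 2001, 23, k2)}.
σ[mid < 11]: keep tuples satisfying mid < 11 → {(Ada, Argo, 2003, 2, cs), (Kim, Echo, 2007, 1, rd), (Kim, Echo, 2014, 1, rd), (Kim, Gamma, 1985, 1, rd), (Kim, Gamma, 1986, 1, rd), (Kim, Helix, 2001, 1, rd)}
σ[mid ≤ 1]: keep tuples satisfying mid ≤ 1 → {(Kim, Echo, 2007, 1, rd), (Kim, Echo, 2014, 1, rd), (Kim, Gamma, 1985, 1, rd), (Kim, Gamma, 1986, 1, rd), (Kim, Helix, 2001, 1, rd)}
Keep only column(s) year, title: {(1985, Gamma), (1986, Gamma), (2001, Helix), (2007, Echo), (2014, Echo)}

{(1985, Gamma), (1986, Gamma), (2001, Helix), (2007, Echo), (2014, Echo)}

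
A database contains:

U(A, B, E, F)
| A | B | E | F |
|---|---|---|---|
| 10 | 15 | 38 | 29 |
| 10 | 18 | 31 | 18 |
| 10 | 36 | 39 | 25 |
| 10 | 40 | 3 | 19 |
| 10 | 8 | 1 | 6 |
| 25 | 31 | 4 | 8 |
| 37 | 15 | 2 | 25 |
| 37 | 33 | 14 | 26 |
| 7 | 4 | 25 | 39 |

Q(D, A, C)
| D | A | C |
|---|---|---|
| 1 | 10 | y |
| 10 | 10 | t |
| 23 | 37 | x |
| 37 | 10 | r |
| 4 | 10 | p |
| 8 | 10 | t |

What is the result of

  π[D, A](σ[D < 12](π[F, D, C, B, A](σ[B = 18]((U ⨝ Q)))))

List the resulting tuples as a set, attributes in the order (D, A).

Joining U and Q on A yields {(10, 15, 38, 29, 1, y), (10, 15, 38, 29, 10, t), (10, 15, 38, 29, 37, r), (10, 15, 38, 29, 4, p), (10, 15, 38, 29, 8, t), (10, 18, 31, 18, 1, y), (10, 18, 31, 18, 10, t), (10, 18, 31, 18, 37, r), (10, 18, 31, 18, 4, p), (10, 18, 31, 18, 8, t), (10, 36, 39, 25, 1, y), (10, 36, 39, 25, 10, t), (10, 36, 39, 25, 37, r), (10, 36, 39, 25, 4, p), (10, 36, 39, 25, 8, t), (10, 40, 3, 19, 1, y), (10, 40, 3, 19, 10, t), (10, 40, 3, 19, 37, r), (10, 40, 3, 19, 4, p), (10, 40, 3, 19, 8, t), (10, 8, 1, 6, 1, y), (10, 8, 1, 6, 10, t), (10, 8, 1, 6, 37, r), (10, 8, 1, 6, 4, p), (10, 8, 1, 6, 8, t), (37, 15, 2, 25, 23, x), (37, 33, 14, 26, 23, x)}.
Filtering on B = 18 leaves {(10, 18, 31, 18, 1, y), (10, 18, 31, 18, 10, t), (10, 18, 31, 18, 37, r), (10, 18, 31, 18, 4, p), (10, 18, 31, 18, 8, t)}.
π[F, D, C, B, A]: project onto (F, D, C, B, A) → {(18, 1, y, 18, 10), (18, 10, t, 18, 10), (18, 37, r, 18, 10), (18, 4, p, 18, 10), (18, 8, t, 18, 10)}
Filtering on D < 12 leaves {(18, 1, y, 18, 10), (18, 10, t, 18, 10), (18, 4, p, 18, 10), (18, 8, t, 18, 10)}.
π[D, A]: project onto (D, A) → {(1, 10), (10, 10), (4, 10), (8, 10)}

{(1, 10), (10, 10), (4, 10), (8, 10)}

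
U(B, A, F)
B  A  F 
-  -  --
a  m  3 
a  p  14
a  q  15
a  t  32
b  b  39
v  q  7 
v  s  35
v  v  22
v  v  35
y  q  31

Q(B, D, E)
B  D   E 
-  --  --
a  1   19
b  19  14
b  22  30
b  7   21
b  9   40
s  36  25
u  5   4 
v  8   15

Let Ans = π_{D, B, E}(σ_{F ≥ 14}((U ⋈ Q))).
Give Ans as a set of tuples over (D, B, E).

U ⋈ Q (natural join on B): {(a, m, 3, 1, 19), (a, p, 14, 1, 19), (a, q, 15, 1, 19), (a, t, 32, 1, 19), (b, b, 39, 19, 14), (b, b, 39, 22, 30), (b, b, 39, 7, 21), (b, b, 39, 9, 40), (v, q, 7, 8, 15), (v, s, 35, 8, 15), (v, v, 22, 8, 15), (v, v, 35, 8, 15)}
Filtering on F ≥ 14 leaves {(a, p, 14, 1, 19), (a, q, 15, 1, 19), (a, t, 32, 1, 19), (b, b, 39, 19, 14), (b, b, 39, 22, 30), (b, b, 39, 7, 21), (b, b, 39, 9, 40), (v, s, 35, 8, 15), (v, v, 22, 8, 15), (v, v, 35, 8, 15)}.
Projecting to D, B, E (4 duplicate(s) eliminated): {(1, a, 19), (19, b, 14), (22, b, 30), (7, b, 21), (8, v, 15), (9, b, 40)}

{(1, a, 19), (19, b, 14), (22, b, 30), (7, b, 21), (8, v, 15), (9, b, 40)}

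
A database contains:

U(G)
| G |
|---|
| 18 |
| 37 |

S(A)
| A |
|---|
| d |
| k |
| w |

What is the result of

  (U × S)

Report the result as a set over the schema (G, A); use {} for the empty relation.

{(18, d), (18, k), (18, w), (37, d), (37, k), (37, w)}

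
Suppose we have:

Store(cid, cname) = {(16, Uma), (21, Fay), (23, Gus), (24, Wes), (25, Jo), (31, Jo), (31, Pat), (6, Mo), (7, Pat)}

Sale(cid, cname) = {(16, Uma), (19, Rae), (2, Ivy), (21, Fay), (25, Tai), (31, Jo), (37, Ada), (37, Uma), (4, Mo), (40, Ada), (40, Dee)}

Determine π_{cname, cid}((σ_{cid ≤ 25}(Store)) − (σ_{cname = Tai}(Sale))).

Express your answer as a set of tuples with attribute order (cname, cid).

σ[cid ≤ 25]: keep tuples satisfying cid ≤ 25 → {(16, Uma), (21, Fay), (23, Gus), (24, Wes), (25, Jo), (6, Mo), (7, Pat)}
σ[cname = Tai]: keep tuples satisfying cname = Tai → {(25, Tai)}
Difference: {(16, Uma), (21, Fay), (23, Gus), (24, Wes), (25, Jo), (6, Mo), (7, Pat)} with {(25, Tai)} → {(16, Uma), (21, Fay), (23, Gus), (24, Wes), (25, Jo), (6, Mo), (7, Pat)}
Projecting to cname, cid: {(Fay, 21), (Gus, 23), (Jo, 25), (Mo, 6), (Pat, 7), (Uma, 16), (Wes, 24)}

{(Fay, 21), (Gus, 23), (Jo, 25), (Mo, 6), (Pat, 7), (Uma, 16), (Wes, 24)}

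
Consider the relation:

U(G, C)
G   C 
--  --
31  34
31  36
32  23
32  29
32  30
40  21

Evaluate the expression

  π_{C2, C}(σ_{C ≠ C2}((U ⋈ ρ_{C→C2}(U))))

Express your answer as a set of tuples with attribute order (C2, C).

{(23, 29), (23, 30), (29, 23), (29, 30), (30, 23), (30, 29), (34, 36), (36, 34)}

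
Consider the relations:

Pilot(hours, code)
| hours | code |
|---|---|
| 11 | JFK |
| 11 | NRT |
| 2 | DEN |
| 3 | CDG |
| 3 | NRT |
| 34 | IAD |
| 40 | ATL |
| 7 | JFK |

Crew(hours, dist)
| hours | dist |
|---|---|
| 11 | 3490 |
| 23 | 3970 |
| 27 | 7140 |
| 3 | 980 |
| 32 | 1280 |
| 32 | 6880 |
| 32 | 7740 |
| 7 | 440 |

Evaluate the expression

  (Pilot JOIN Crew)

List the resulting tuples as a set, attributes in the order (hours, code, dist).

{(11, JFK, 3490), (11, NRT, 3490), (3, CDG, 980), (3, NRT, 980), (7, JFK, 440)}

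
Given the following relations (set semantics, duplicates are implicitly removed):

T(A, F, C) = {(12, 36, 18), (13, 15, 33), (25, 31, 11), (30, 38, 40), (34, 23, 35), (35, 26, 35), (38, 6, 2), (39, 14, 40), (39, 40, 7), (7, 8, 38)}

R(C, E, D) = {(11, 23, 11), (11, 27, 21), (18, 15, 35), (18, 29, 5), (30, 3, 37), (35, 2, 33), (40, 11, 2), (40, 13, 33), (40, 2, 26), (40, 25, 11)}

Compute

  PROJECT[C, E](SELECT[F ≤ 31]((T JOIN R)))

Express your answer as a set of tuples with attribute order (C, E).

Joining T and R on C yields {(12, 36, 18, 15, 35), (12, 36, 18, 29, 5), (25, 31, 11, 23, 11), (25, 31, 11, 27, 21), (30, 38, 40, 11, 2), (30, 38, 40, 13, 33), (30, 38, 40, 2, 26), (30, 38, 40, 25, 11), (34, 23, 35, 2, 33), (35, 26, 35, 2, 33), (39, 14, 40, 11, 2), (39, 14, 40, 13, 33), (39, 14, 40, 2, 26), (39, 14, 40, 25, 11)}.
Selection F ≤ 31: {(25, 31, 11, 23, 11), (25, 31, 11, 27, 21), (34, 23, 35, 2, 33), (35, 26, 35, 2, 33), (39, 14, 40, 11, 2), (39, 14, 40, 13, 33), (39, 14, 40, 2, 26), (39, 14, 40, 25, 11)}
Projecting to C, E (1 duplicate(s) eliminated): {(11, 23), (11, 27), (35, 2), (40, 11), (40, 13), (40, 2), (40, 25)}

{(11, 23), (11, 27), (35, 2), (40, 11), (40, 13), (40, 2), (40, 25)}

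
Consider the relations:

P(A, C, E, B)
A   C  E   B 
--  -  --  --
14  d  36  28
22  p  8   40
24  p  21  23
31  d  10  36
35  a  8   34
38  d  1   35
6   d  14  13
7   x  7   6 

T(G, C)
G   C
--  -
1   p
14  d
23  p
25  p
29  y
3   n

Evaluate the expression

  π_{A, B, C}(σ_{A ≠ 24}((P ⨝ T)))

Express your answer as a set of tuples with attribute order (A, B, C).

Joining P and T on C yields {(14, d, 36, 28, 14), (22, p, 8, 40, 1), (22, p, 8, 40, 23), (22, p, 8, 40, 25), (24, p, 21, 23, 1), (24, p, 21, 23, 23), (24, p, 21, 23, 25), (31, d, 10, 36, 14), (38, d, 1, 35, 14), (6, d, 14, 13, 14)}.
σ[A ≠ 24]: keep tuples satisfying A ≠ 24 → {(14, d, 36, 28, 14), (22, p, 8, 40, 1), (22, p, 8, 40, 23), (22, p, 8, 40, 25), (31, d, 10, 36, 14), (38, d, 1, 35, 14), (6, d, 14, 13, 14)}
π_{A, B, C} gives {(14, 28, d), (22, 40, p), (31, 36, d), (38, 35, d), (6, 13, d)} (2 duplicate(s) eliminated).

{(14, 28, d), (22, 40, p), (31, 36, d), (38, 35, d), (6, 13, d)}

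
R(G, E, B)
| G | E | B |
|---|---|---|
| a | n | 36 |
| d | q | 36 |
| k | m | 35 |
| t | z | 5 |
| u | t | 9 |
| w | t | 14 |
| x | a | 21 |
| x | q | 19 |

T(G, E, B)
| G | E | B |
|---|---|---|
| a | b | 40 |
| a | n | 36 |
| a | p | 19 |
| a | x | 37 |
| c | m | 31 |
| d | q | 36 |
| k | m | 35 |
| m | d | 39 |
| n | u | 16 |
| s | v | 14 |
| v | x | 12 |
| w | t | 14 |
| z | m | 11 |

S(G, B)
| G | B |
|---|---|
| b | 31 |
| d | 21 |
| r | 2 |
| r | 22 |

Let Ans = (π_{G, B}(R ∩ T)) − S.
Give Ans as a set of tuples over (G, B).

{(a, 36), (d, 36), (k, 35), (w, 14)}

Set intersection of the two operands is {(a, n, 36), (d, q, 36), (k, m, 35), (w, t, 14)}.
Projecting to G, B: {(a, 36), (d, 36), (k, 35), (w, 14)}
Set difference of the two operands is {(a, 36), (d, 36), (k, 35), (w, 14)}.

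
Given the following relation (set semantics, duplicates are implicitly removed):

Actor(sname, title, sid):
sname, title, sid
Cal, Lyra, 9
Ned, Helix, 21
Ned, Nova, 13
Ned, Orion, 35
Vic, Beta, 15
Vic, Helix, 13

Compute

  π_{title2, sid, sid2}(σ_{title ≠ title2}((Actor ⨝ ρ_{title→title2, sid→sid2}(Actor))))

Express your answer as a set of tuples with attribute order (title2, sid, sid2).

ρ[title→title2, sid→sid2]: schema becomes (sname, title2, sid2); tuples unchanged.
Actor ⋈ ρ_{title→title2, sid→sid2}(Actor) (natural join on sname): {(Cal, Lyra, 9, Lyra, 9), (Ned, Helix, 21, Helix, 21), (Ned, Helix, 21, Nova, 13), (Ned, Helix, 21, Orion, 35), (Ned, Nova, 13, Helix, 21), (Ned, Nova, 13, Nova, 13), (Ned, Nova, 13, Orion, 35), (Ned, Orion, 35, Helix, 21), (Ned, Orion, 35, Nova, 13), (Ned, Orion, 35, Orion, 35), (Vic, Beta, 15, Beta, 15), (Vic, Beta, 15, Helix, 13), (Vic, Helix, 13, Beta, 15), (Vic, Helix, 13, Helix, 13)}
Selection title ≠ title2: {(Ned, Helix, 21, Nova, 13), (Ned, Helix, 21, Orion, 35), (Ned, Nova, 13, Helix, 21), (Ned, Nova, 13, Orion, 35), (Ned, Orion, 35, Helix, 21), (Ned, Orion, 35, Nova, 13), (Vic, Beta, 15, Helix, 13), (Vic, Helix, 13, Beta, 15)}
Projecting to title2, sid, sid2: {(Beta, 13, 15), (Helix, 13, 21), (Helix, 15, 13), (Helix, 35, 21), (Nova, 21, 13), (Nova, 35, 13), (Orion, 13, 35), (Orion, 21, 35)}

{(Beta, 13, 15), (Helix, 13, 21), (Helix, 15, 13), (Helix, 35, 21), (Nova, 21, 13), (Nova, 35, 13), (Orion, 13, 35), (Orion, 21, 35)}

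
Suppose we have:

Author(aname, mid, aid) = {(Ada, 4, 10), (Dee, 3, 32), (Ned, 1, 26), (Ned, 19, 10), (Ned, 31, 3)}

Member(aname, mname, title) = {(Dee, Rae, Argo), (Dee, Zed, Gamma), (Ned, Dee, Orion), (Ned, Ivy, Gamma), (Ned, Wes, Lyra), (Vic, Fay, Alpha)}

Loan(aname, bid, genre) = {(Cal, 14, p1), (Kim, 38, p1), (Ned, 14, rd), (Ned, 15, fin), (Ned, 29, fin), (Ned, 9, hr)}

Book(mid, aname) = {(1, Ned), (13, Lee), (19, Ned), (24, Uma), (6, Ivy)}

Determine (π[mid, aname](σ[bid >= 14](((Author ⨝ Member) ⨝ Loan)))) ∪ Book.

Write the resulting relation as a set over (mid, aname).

Natural join on aname: {(Dee, 3, 32, Rae, Argo), (Dee, 3, 32, Zed, Gamma), (Ned, 1, 26, Dee, Orion), (Ned, 1, 26, Ivy, Gamma), (Ned, 1, 26, Wes, Lyra), (Ned, 19, 10, Dee, Orion), (Ned, 19, 10, Ivy, Gamma), (Ned, 19, 10, Wes, Lyra), (Ned, 31, 3, Dee, Orion), (Ned, 31, 3, Ivy, Gamma), (Ned, 31, 3, Wes, Lyra)}
Natural join on aname: {(Ned, 1, 26, Dee, Orion, 14, rd), (Ned, 1, 26, Dee, Orion, 15, fin), (Ned, 1, 26, Dee, Orion, 29, fin), (Ned, 1, 26, Dee, Orion, 9, hr), (Ned, 1, 26, Ivy, Gamma, 14, rd), (Ned, 1, 26, Ivy, Gamma, 15, fin), (Ned, 1, 26, Ivy, Gamma, 29, fin), (Ned, 1, 26, Ivy, Gamma, 9, hr), (Ned, 1, 26, Wes, Lyra, 14, rd), (Ned, 1, 26, Wes, Lyra, 15, fin), (Ned, 1, 26, Wes, Lyra, 29, fin), (Ned, 1, 26, Wes, Lyra, 9, hr), (Ned, 19, 10, Dee, Orion, 14, rd), (Ned, 19, 10, Dee, Orion, 15, fin), (Ned, 19, 10, Dee, Orion, 29, fin), (Ned, 19, 10, Dee, Orion, 9, hr), (Ned, 19, 10, Ivy, Gamma, 14, rd), (Ned, 19, 10, Ivy, Gamma, 15, fin), (Ned, 19, 10, Ivy, Gamma, 29, fin), (Ned, 19, 10, Ivy, Gamma, 9, hr), (Ned, 19, 10, Wes, Lyra, 14, rd), (Ned, 19, 10, Wes, Lyra, 15, fin), (Ned, 19, 10, Wes, Lyra, 29, fin), (Ned, 19, 10, Wes, Lyra, 9, hr), (Ned, 31, 3, Dee, Orion, 14, rd), (Ned, 31, 3, Dee, Orion, 15, fin), (Ned, 31, 3, Dee, Orion, 29, fin), (Ned, 31, 3, Dee, Orion, 9, hr), (Ned, 31, 3, Ivy, Gamma, 14, rd), (Ned, 31, 3, Ivy, Gamma, 15, fin), (Ned, 31, 3, Ivy, Gamma, 29, fin), (Ned, 31, 3, Ivy, Gamma, 9, hr), (Ned, 31, 3, Wes, Lyra, 14, rd), (Ned, 31, 3, Wes, Lyra, 15, fin), (Ned, 31, 3, Wes, Lyra, 29, fin), (Ned, 31, 3, Wes, Lyra, 9, hr)}
Filtering on bid >= 14 leaves {(Ned, 1, 26, Dee, Orion, 14, rd), (Ned, 1, 26, Dee, Orion, 15, fin), (Ned, 1, 26, Dee, Orion, 29, fin), (Ned, 1, 26, Ivy, Gamma, 14, rd), (Ned, 1, 26, Ivy, Gamma, 15, fin), (Ned, 1, 26, Ivy, Gamma, 29, fin), (Ned, 1, 26, Wes, Lyra, 14, rd), (Ned, 1, 26, Wes, Lyra, 15, fin), (Ned, 1, 26, Wes, Lyra, 29, fin), (Ned, 19, 10, Dee, Orion, 14, rd), (Ned, 19, 10, Dee, Orion, 15, fin), (Ned, 19, 10, Dee, Orion, 29, fin), (Ned, 19, 10, Ivy, Gamma, 14, rd), (Ned, 19, 10, Ivy, Gamma, 15, fin), (Ned, 19, 10, Ivy, Gamma, 29, fin), (Ned, 19, 10, Wes, Lyra, 14, rd), (Ned, 19, 10, Wes, Lyra, 15, fin), (Ned, 19, 10, Wes, Lyra, 29, fin), (Ned, 31, 3, Dee, Orion, 14, rd), (Ned, 31, 3, Dee, Orion, 15, fin), (Ned, 31, 3, Dee, Orion, 29, fin), (Ned, 31, 3, Ivy, Gamma, 14, rd), (Ned, 31, 3, Ivy, Gamma, 15, fin), (Ned, 31, 3, Ivy, Gamma, 29, fin), (Ned, 31, 3, Wes, Lyra, 14, rd), (Ned, 31, 3, Wes, Lyra, 15, fin), (Ned, 31, 3, Wes, Lyra, 29, fin)}.
π[mid, aname]: project onto (mid, aname) (24 duplicate(s) eliminated) → {(1, Ned), (19, Ned), (31, Ned)}
Taking the union: {(1, Ned), (13, Lee), (19, Ned), (24, Uma), (31, Ned), (6, Ivy)}

{(1, Ned), (13, Lee), (19, Ned), (24, Uma), (31, Ned), (6, Ivy)}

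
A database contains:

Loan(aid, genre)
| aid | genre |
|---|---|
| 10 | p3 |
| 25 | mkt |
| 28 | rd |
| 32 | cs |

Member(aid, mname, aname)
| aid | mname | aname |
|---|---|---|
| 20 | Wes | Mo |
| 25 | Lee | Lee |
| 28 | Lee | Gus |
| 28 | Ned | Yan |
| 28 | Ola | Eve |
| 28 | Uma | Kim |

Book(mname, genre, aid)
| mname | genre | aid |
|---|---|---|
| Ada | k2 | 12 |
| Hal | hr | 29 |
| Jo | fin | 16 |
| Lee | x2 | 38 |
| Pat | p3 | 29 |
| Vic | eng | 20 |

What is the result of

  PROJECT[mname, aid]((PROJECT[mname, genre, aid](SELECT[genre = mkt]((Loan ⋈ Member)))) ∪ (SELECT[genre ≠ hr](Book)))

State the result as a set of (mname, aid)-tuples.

{(Ada, 12), (Jo, 16), (Lee, 25), (Lee, 38), (Pat, 29), (Vic, 20)}

Natural join on aid: {(25, mkt, Lee, Lee), (28, rd, Lee, Gus), (28, rd, Ned, Yan), (28, rd, Ola, Eve), (28, rd, Uma, Kim)}
Selection genre = mkt: {(25, mkt, Lee, Lee)}
Keep only column(s) mname, genre, aid: {(Lee, mkt, 25)}
Selection genre ≠ hr: {(Ada, k2, 12), (Jo, fin, 16), (Lee, x2, 38), (Pat, p3, 29), (Vic, eng, 20)}
Taking the union: {(Ada, k2, 12), (Jo, fin, 16), (Lee, mkt, 25), (Lee, x2, 38), (Pat, p3, 29), (Vic, eng, 20)}
Keep only column(s) mname, aid: {(Ada, 12), (Jo, 16), (Lee, 25), (Lee, 38), (Pat, 29), (Vic, 20)}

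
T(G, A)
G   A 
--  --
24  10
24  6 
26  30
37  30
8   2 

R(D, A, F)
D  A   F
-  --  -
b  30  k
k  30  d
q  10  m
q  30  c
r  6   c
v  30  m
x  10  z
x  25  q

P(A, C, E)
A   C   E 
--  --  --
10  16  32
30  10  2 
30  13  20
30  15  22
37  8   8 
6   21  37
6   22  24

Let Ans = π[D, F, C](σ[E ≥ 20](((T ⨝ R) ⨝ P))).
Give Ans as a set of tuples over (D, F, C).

{(b, k, 13), (b, k, 15), (k, d, 13), (k, d, 15), (q, c, 13), (q, c, 15), (q, m, 16), (r, c, 21), (r, c, 22), (v, m, 13), (v, m, 15), (x, z, 16)}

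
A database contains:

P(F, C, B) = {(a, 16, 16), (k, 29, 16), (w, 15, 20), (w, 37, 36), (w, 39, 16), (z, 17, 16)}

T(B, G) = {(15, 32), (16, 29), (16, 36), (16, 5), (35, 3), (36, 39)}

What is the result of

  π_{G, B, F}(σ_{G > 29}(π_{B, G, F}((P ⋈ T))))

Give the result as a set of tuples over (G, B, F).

Joining P and T on B yields {(a, 16, 16, 29), (a, 16, 16, 36), (a, 16, 16, 5), (k, 29, 16, 29), (k, 29, 16, 36), (k, 29, 16, 5), (w, 37, 36, 39), (w, 39, 16, 29), (w, 39, 16, 36), (w, 39, 16, 5), (z, 17, 16, 29), (z, 17, 16, 36), (z, 17, 16, 5)}.
Projecting to B, G, F: {(16, 29, a), (16, 29, k), (16, 29, w), (16, 29, z), (16, 36, a), (16, 36, k), (16, 36, w), (16, 36, z), (16, 5, a), (16, 5, k), (16, 5, w), (16, 5, z), (36, 39, w)}
σ[G > 29]: keep tuples satisfying G > 29 → {(16, 36, a), (16, 36, k), (16, 36, w), (16, 36, z), (36, 39, w)}
Projecting to G, B, F: {(36, 16, a), (36, 16, k), (36, 16, w), (36, 16, z), (39, 36, w)}

{(36, 16, a), (36, 16, k), (36, 16, w), (36, 16, z), (39, 36, w)}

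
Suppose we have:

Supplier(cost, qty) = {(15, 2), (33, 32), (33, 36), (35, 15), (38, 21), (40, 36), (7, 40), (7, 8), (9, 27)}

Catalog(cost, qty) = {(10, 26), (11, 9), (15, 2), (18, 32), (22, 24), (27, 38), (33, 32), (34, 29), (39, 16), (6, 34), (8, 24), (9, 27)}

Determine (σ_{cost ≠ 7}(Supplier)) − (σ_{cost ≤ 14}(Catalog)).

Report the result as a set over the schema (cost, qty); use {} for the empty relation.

{(15, 2), (33, 32), (33, 36), (35, 15), (38, 21), (40, 36)}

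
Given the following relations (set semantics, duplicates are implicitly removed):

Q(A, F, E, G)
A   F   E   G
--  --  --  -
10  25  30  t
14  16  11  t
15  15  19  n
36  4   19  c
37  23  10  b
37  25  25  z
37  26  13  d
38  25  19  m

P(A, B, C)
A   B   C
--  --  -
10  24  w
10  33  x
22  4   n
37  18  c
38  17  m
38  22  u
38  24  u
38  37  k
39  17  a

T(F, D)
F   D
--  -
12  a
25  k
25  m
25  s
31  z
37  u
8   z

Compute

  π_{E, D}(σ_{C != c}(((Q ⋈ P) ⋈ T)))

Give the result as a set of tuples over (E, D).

{(19, k), (19, m), (19, s), (30, k), (30, m), (30, s)}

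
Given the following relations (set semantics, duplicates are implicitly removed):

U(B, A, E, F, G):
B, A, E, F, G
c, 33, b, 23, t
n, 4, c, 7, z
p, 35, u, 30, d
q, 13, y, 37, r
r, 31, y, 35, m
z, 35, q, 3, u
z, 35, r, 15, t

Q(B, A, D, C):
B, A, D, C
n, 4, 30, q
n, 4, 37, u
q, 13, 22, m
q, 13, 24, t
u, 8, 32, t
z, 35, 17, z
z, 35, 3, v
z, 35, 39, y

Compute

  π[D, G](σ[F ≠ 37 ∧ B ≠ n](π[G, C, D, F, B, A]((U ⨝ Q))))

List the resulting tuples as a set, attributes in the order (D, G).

{(17, t), (17, u), (3, t), (3, u), (39, t), (39, u)}

U ⋈ Q (natural join on B, A): {(n, 4, c, 7, z, 30, q), (n, 4, c, 7, z, 37, u), (q, 13, y, 37, r, 22, m), (q, 13, y, 37, r, 24, t), (z, 35, q, 3, u, 17, z), (z, 35, q, 3, u, 3, v), (z, 35, q, 3, u, 39, y), (z, 35, r, 15, t, 17, z), (z, 35, r, 15, t, 3, v), (z, 35, r, 15, t, 39, y)}
Keep only column(s) G, C, D, F, B, A: {(r, m, 22, 37, q, 13), (r, t, 24, 37, q, 13), (t, v, 3, 15, z, 35), (t, y, 39, 15, z, 35), (t, z, 17, 15, z, 35), (u, v, 3, 3, z, 35), (u, y, 39, 3, z, 35), (u, z, 17, 3, z, 35), (z, q, 30, 7, n, 4), (z, u, 37, 7, n, 4)}
Selection F ≠ 37 ∧ B ≠ n: {(t, v, 3, 15, z, 35), (t, y, 39, 15, z, 35), (t, z, 17, 15, z, 35), (u, v, 3, 3, z, 35), (u, y, 39, 3, z, 35), (u, z, 17, 3, z, 35)}
Keep only column(s) D, G: {(17, t), (17, u), (3, t), (3, u), (39, t), (39, u)}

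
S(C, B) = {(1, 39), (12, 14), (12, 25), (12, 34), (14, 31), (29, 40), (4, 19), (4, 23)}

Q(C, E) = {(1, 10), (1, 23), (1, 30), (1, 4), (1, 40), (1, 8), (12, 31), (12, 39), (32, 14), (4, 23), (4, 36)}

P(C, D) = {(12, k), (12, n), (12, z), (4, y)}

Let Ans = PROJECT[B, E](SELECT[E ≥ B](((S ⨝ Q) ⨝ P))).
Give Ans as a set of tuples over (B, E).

S ⋈ Q (natural join on C): {(1, 39, 10), (1, 39, 23), (1, 39, 30), (1, 39, 4), (1, 39, 40), (1, 39, 8), (12, 14, 31), (12, 14, 39), (12, 25, 31), (12, 25, 39), (12, 34, 31), (12, 34, 39), (4, 19, 23), (4, 19, 36), (4, 23, 23), (4, 23, 36)}
(S ⨝ Q) ⋈ P (natural join on C): {(12, 14, 31, k), (12, 14, 31, n), (12, 14, 31, z), (12, 14, 39, k), (12, 14, 39, n), (12, 14, 39, z), (12, 25, 31, k), (12, 25, 31, n), (12, 25, 31, z), (12, 25, 39, k), (12, 25, 39, n), (12, 25, 39, z), (12, 34, 31, k), (12, 34, 31, n), (12, 34, 31, z), (12, 34, 39, k), (12, 34, 39, n), (12, 34, 39, z), (4, 19, 23, y), (4, 19, 36, y), (4, 23, 23, y), (4, 23, 36, y)}
Apply σ_{E ≥ B}; surviving tuples: {(12, 14, 31, k), (12, 14, 31, n), (12, 14, 31, z), (12, 14, 39, k), (12, 14, 39, n), (12, 14, 39, z), (12, 25, 31, k), (12, 25, 31, n), (12, 25, 31, z), (12, 25, 39, k), (12, 25, 39, n), (12, 25, 39, z), (12, 34, 39, k), (12, 34, 39, n), (12, 34, 39, z), (4, 19, 23, y), (4, 19, 36, y), (4, 23, 23, y), (4, 23, 36, y)}
π_{B, E} gives {(14, 31), (14, 39), (19, 23), (19, 36), (23, 23), (23, 36), (25, 31), (25, 39), (34, 39)} (10 duplicate(s) eliminated).

{(14, 31), (14, 39), (19, 23), (19, 36), (23, 23), (23, 36), (25, 31), (25, 39), (34, 39)}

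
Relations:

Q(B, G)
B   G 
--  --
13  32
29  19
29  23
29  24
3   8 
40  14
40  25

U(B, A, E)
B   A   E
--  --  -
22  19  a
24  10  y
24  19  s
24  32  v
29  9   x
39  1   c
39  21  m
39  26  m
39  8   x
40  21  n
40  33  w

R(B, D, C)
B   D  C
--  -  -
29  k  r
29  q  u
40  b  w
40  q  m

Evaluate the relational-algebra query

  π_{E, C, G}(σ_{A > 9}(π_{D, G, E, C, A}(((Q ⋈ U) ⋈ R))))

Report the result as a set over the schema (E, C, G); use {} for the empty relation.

{(n, m, 14), (n, m, 25), (n, w, 14), (n, w, 25), (w, m, 14), (w, m, 25), (w, w, 14), (w, w, 25)}

Natural join on B: {(29, 19, 9, x), (29, 23, 9, x), (29, 24, 9, x), (40, 14, 21, n), (40, 14, 33, w), (40, 25, 21, n), (40, 25, 33, w)}
Natural join on B: {(29, 19, 9, x, k, r), (29, 19, 9, x, q, u), (29, 23, 9, x, k, r), (29, 23, 9, x, q, u), (29, 24, 9, x, k, r), (29, 24, 9, x, q, u), (40, 14, 21, n, b, w), (40, 14, 21, n, q, m), (40, 14, 33, w, b, w), (40, 14, 33, w, q, m), (40, 25, 21, n, b, w), (40, 25, 21, n, q, m), (40, 25, 33, w, b, w), (40, 25, 33, w, q, m)}
π_{D, G, E, C, A} gives {(b, 14, n, w, 21), (b, 14, w, w, 33), (b, 25, n, w, 21), (b, 25, w, w, 33), (k, 19, x, r, 9), (k, 23, x, r, 9), (k, 24, x, r, 9), (q, 14, n, m, 21), (q, 14, w, m, 33), (q, 19, x, u, 9), (q, 23, x, u, 9), (q, 24, x, u, 9), (q, 25, n, m, 21), (q, 25, w, m, 33)}.
Selection A > 9: {(b, 14, n, w, 21), (b, 14, w, w, 33), (b, 25, n, w, 21), (b, 25, w, w, 33), (q, 14, n, m, 21), (q, 14, w, m, 33), (q, 25, n, m, 21), (q, 25, w, m, 33)}
π_{E, C, G} gives {(n, m, 14), (n, m, 25), (n, w, 14), (n, w, 25), (w, m, 14), (w, m, 25), (w, w, 14), (w, w, 25)}.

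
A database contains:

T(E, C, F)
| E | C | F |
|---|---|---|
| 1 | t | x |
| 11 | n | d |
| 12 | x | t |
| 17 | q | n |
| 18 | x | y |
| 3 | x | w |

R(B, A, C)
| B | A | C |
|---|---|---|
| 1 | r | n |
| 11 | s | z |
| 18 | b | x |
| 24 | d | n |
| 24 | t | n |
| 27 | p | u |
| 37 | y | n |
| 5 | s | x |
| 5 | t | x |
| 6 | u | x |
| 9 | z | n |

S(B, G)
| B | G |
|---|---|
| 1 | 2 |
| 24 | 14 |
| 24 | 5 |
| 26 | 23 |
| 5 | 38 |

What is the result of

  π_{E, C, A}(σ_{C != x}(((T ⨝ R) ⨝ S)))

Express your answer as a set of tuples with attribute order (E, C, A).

Natural join on C: {(11, n, d, 1, r), (11, n, d, 24, d), (11, n, d, 24, t), (11, n, d, 37, y), (11, n, d, 9, z), (12, x, t, 18, b), (12, x, t, 5, s), (12, x, t, 5, t), (12, x, t, 6, u), (18, x, y, 18, b), (18, x, y, 5, s), (18, x, y, 5, t), (18, x, y, 6, u), (3, x, w, 18, b), (3, x, w, 5, s), (3, x, w, 5, t), (3, x, w, 6, u)}
Natural join on B: {(11, n, d, 1, r, 2), (11, n, d, 24, d, 14), (11, n, d, 24, d, 5), (11, n, d, 24, t, 14), (11, n, d, 24, t, 5), (12, x, t, 5, s, 38), (12, x, t, 5, t, 38), (18, x, y, 5, s, 38), (18, x, y, 5, t, 38), (3, x, w, 5, s, 38), (3, x, w, 5, t, 38)}
Selection C != x: {(11, n, d, 1, r, 2), (11, n, d, 24, d, 14), (11, n, d, 24, d, 5), (11, n, d, 24, t, 14), (11, n, d, 24, t, 5)}
Projecting to E, C, A (2 duplicate(s) eliminated): {(11, n, d), (11, n, r), (11, n, t)}

{(11, n, d), (11, n, r), (11, n, t)}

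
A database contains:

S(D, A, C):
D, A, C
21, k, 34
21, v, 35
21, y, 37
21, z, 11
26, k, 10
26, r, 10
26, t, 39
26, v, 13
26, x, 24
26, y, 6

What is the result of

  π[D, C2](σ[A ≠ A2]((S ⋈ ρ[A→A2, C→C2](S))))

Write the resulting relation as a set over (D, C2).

ρ[A→A2, C→C2]: schema becomes (D, A2, C2); tuples unchanged.
Natural join on D: {(21, k, 34, k, 34), (21, k, 34, v, 35), (21, k, 34, y, 37), (21, k, 34, z, 11), (21, v, 35, k, 34), (21, v, 35, v, 35), (21, v, 35, y, 37), (21, v, 35, z, 11), (21, y, 37, k, 34), (21, y, 37, v, 35), (21, y, 37, y, 37), (21, y, 37, z, 11), (21, z, 11, k, 34), (21, z, 11, v, 35), (21, z, 11, y, 37), (21, z, 11, z, 11), (26, k, 10, k, 10), (26, k, 10, r, 10), (26, k, 10, t, 39), (26, k, 10, v, 13), (26, k, 10, x, 24), (26, k, 10, y, 6), (26, r, 10, k, 10), (26, r, 10, r, 10), (26, r, 10, t, 39), (26, r, 10, v, 13), (26, r, 10, x, 24), (26, r, 10, y, 6), (26, t, 39, k, 10), (26, t, 39, r, 10), (26, t, 39, t, 39), (26, t, 39, v, 13), (26, t, 39, x, 24), (26, t, 39, y, 6), (26, v, 13, k, 10), (26, v, 13, r, 10), (26, v, 13, t, 39), (26, v, 13, v, 13), (26, v, 13, x, 24), (26, v, 13, y, 6), (26, x, 24, k, 10), (26, x, 24, r, 10), (26, x, 24, t, 39), (26, x, 24, v, 13), (26, x, 24, x, 24), (26, x, 24, y, 6), (26, y, 6, k, 10), (26, y, 6, r, 10), (26, y, 6, t, 39), (26, y, 6, v, 13), (26, y, 6, x, 24), (26, y, 6, y, 6)}
Selection A ≠ A2: {(21, k, 34, v, 35), (21, k, 34, y, 37), (21, k, 34, z, 11), (21, v, 35, k, 34), (21, v, 35, y, 37), (21, v, 35, z, 11), (21, y, 37, k, 34), (21, y, 37, v, 35), (21, y, 37, z, 11), (21, z, 11, k, 34), (21, z, 11, v, 35), (21, z, 11, y, 37), (26, k, 10, r, 10), (26, k, 10, t, 39), (26, k, 10, v, 13), (26, k, 10, x, 24), (26, k, 10, y, 6), (26, r, 10, k, 10), (26, r, 10, t, 39), (26, r, 10, v, 13), (26, r, 10, x, 24), (26, r, 10, y, 6), (26, t, 39, k, 10), (26, t, 39, r, 10), (26, t, 39, v, 13), (26, t, 39, x, 24), (26, t, 39, y, 6), (26, v, 13, k, 10), (26, v, 13, r, 10), (26, v, 13, t, 39), (26, v, 13, x, 24), (26, v, 13, y, 6), (26, x, 24, k, 10), (26, x, 24, r, 10), (26, x, 24, t, 39), (26, x, 24, v, 13), (26, x, 24, y, 6), (26, y, 6, k, 10), (26, y, 6, r, 10), (26, y, 6, t, 39), (26, y, 6, v, 13), (26, y, 6, x, 24)}
π_{D, C2} gives {(21, 11), (21, 34), (21, 35), (21, 37), (26, 10), (26, 13), (26, 24), (26, 39), (26, 6)} (33 duplicate(s) eliminated).

{(21, 11), (21, 34), (21, 35), (21, 37), (26, 10), (26, 13), (26, 24), (26, 39), (26, 6)}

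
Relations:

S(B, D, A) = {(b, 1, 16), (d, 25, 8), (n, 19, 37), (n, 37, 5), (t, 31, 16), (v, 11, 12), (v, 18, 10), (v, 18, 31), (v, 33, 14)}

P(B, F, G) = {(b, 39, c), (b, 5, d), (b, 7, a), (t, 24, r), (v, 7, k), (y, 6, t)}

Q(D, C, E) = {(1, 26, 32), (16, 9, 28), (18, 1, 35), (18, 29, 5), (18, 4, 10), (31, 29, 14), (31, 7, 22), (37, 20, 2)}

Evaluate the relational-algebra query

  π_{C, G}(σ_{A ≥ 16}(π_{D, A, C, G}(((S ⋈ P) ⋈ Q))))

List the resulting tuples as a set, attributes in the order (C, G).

S ⋈ P (natural join on B): {(b, 1, 16, 39, c), (b, 1, 16, 5, d), (b, 1, 16, 7, a), (t, 31, 16, 24, r), (v, 11, 12, 7, k), (v, 18, 10, 7, k), (v, 18, 31, 7, k), (v, 33, 14, 7, k)}
(S ⋈ P) ⋈ Q (natural join on D): {(b, 1, 16, 39, c, 26, 32), (b, 1, 16, 5, d, 26, 32), (b, 1, 16, 7, a, 26, 32), (t, 31, 16, 24, r, 29, 14), (t, 31, 16, 24, r, 7, 22), (v, 18, 10, 7, k, 1, 35), (v, 18, 10, 7, k, 29, 5), (v, 18, 10, 7, k, 4, 10), (v, 18, 31, 7, k, 1, 35), (v, 18, 31, 7, k, 29, 5), (v, 18, 31, 7, k, 4, 10)}
π[D, A, C, G]: project onto (D, A, C, G) → {(1, 16, 26, a), (1, 16, 26, c), (1, 16, 26, d), (18, 10, 1, k), (18, 10, 29, k), (18, 10, 4, k), (18, 31, 1, k), (18, 31, 29, k), (18, 31, 4, k), (31, 16, 29, r), (31, 16, 7, r)}
Filtering on A ≥ 16 leaves {(1, 16, 26, a), (1, 16, 26, c), (1, 16, 26, d), (18, 31, 1, k), (18, 31, 29, k), (18, 31, 4, k), (31, 16, 29, r), (31, 16, 7, r)}.
π[C, G]: project onto (C, G) → {(1, k), (26, a), (26, c), (26, d), (29, k), (29, r), (4, k), (7, r)}

{(1, k), (26, a), (26, c), (26, d), (29, k), (29, r), (4, k), (7, r)}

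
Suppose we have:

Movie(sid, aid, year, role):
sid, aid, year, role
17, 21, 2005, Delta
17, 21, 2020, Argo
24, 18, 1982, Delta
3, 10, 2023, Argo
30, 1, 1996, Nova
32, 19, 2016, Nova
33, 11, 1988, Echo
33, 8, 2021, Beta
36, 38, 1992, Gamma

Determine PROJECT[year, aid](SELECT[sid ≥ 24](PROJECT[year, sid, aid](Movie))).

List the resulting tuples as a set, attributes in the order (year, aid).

{(1982, 18), (1988, 11), (1992, 38), (1996, 1), (2016, 19), (2021, 8)}

Projecting to year, sid, aid: {(1982, 24, 18), (1988, 33, 11), (1992, 36, 38), (1996, 30, 1), (2005, 17, 21), (2016, 32, 19), (2020, 17, 21), (2021, 33, 8), (2023, 3, 10)}
Selection sid ≥ 24: {(1982, 24, 18), (1988, 33, 11), (1992, 36, 38), (1996, 30, 1), (2016, 32, 19), (2021, 33, 8)}
Projecting to year, aid: {(1982, 18), (1988, 11), (1992, 38), (1996, 1), (2016, 19), (2021, 8)}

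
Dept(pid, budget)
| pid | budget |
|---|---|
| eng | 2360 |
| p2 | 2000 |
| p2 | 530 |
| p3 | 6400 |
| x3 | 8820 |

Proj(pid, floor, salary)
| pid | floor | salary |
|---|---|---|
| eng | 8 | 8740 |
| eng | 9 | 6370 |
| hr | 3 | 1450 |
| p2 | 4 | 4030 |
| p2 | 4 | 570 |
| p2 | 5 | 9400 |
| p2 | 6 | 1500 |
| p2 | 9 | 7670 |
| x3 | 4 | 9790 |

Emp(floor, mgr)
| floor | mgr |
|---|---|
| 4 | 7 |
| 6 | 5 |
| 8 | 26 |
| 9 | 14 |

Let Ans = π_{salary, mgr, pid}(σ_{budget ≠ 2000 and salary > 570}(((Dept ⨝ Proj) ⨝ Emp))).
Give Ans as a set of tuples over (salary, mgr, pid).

{(1500, 5, p2), (4030, 7, p2), (6370, 14, eng), (7670, 14, p2), (8740, 26, eng), (9790, 7, x3)}

Dept ⋈ Proj (natural join on pid): {(eng, 2360, 8, 8740), (eng, 2360, 9, 6370), (p2, 2000, 4, 4030), (p2, 2000, 4, 570), (p2, 2000, 5, 9400), (p2, 2000, 6, 1500), (p2, 2000, 9, 7670), (p2, 530, 4, 4030), (p2, 530, 4, 570), (p2, 530, 5, 9400), (p2, 530, 6, 1500), (p2, 530, 9, 7670), (x3, 8820, 4, 9790)}
(Dept ⨝ Proj) ⋈ Emp (natural join on floor): {(eng, 2360, 8, 8740, 26), (eng, 2360, 9, 6370, 14), (p2, 2000, 4, 4030, 7), (p2, 2000, 4, 570, 7), (p2, 2000, 6, 1500, 5), (p2, 2000, 9, 7670, 14), (p2, 530, 4, 4030, 7), (p2, 530, 4, 570, 7), (p2, 530, 6, 1500, 5), (p2, 530, 9, 7670, 14), (x3, 8820, 4, 9790, 7)}
Filtering on budget ≠ 2000 and salary > 570 leaves {(eng, 2360, 8, 8740, 26), (eng, 2360, 9, 6370, 14), (p2, 530, 4, 4030, 7), (p2, 530, 6, 1500, 5), (p2, 530, 9, 7670, 14), (x3, 8820, 4, 9790, 7)}.
Projecting to salary, mgr, pid: {(1500, 5, p2), (4030, 7, p2), (6370, 14, eng), (7670, 14, p2), (8740, 26, eng), (9790, 7, x3)}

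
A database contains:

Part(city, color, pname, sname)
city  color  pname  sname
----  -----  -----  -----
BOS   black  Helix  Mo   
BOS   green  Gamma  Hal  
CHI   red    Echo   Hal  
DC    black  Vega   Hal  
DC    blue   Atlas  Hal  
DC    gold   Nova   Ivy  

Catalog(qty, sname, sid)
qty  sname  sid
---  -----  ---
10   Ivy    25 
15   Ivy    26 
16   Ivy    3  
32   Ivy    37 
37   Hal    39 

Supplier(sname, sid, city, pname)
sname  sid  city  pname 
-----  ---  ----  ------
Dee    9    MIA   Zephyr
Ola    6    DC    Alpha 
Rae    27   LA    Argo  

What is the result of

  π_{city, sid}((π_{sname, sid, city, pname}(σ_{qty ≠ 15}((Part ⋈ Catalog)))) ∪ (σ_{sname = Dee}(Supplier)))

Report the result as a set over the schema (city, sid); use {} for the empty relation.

{(BOS, 39), (CHI, 39), (DC, 25), (DC, 3), (DC, 37), (DC, 39), (MIA, 9)}

Joining Part and Catalog on sname yields {(BOS, green, Gamma, Hal, 37, 39), (CHI, red, Echo, Hal, 37, 39), (DC, black, Vega, Hal, 37, 39), (DC, blue, Atlas, Hal, 37, 39), (DC, gold, Nova, Ivy, 10, 25), (DC, gold, Nova, Ivy, 15, 26), (DC, gold, Nova, Ivy, 16, 3), (DC, gold, Nova, Ivy, 32, 37)}.
Selection qty ≠ 15: {(BOS, green, Gamma, Hal, 37, 39), (CHI, red, Echo, Hal, 37, 39), (DC, black, Vega, Hal, 37, 39), (DC, blue, Atlas, Hal, 37, 39), (DC, gold, Nova, Ivy, 10, 25), (DC, gold, Nova, Ivy, 16, 3), (DC, gold, Nova, Ivy, 32, 37)}
π[sname, sid, city, pname]: project onto (sname, sid, city, pname) → {(Hal, 39, BOS, Gamma), (Hal, 39, CHI, Echo), (Hal, 39, DC, Atlas), (Hal, 39, DC, Vega), (Ivy, 25, DC, Nova), (Ivy, 3, DC, Nova), (Ivy, 37, DC, Nova)}
Selection sname = Dee: {(Dee, 9, MIA, Zephyr)}
Taking the union: {(Dee, 9, MIA, Zephyr), (Hal, 39, BOS, Gamma), (Hal, 39, CHI, Echo), (Hal, 39, DC, Atlas), (Hal, 39, DC, Vega), (Ivy, 25, DC, Nova), (Ivy, 3, DC, Nova), (Ivy, 37, DC, Nova)}
π[city, sid]: project onto (city, sid) (1 duplicate(s) eliminated) → {(BOS, 39), (CHI, 39), (DC, 25), (DC, 3), (DC, 37), (DC, 39), (MIA, 9)}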